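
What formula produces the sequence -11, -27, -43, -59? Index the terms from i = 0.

Check differences: -27 - -11 = -16
-43 - -27 = -16
Common difference d = -16.
First term a = -11.
Formula: S_i = -11 - 16*i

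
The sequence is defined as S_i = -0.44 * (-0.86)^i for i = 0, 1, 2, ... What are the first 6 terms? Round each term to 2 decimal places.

This is a geometric sequence.
i=0: S_0 = -0.44 * (-0.86)^0 = -0.44
i=1: S_1 = -0.44 * (-0.86)^1 ≈ 0.38
i=2: S_2 = -0.44 * (-0.86)^2 ≈ -0.33
i=3: S_3 = -0.44 * (-0.86)^3 ≈ 0.28
i=4: S_4 = -0.44 * (-0.86)^4 ≈ -0.24
i=5: S_5 = -0.44 * (-0.86)^5 ≈ 0.21
The first 6 terms are: [-0.44, 0.38, -0.33, 0.28, -0.24, 0.21]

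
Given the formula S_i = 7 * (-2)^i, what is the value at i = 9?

S_9 = 7 * (-2)^9 = 7 * -512 = -3584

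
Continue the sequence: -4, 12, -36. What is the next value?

Ratios: 12 / -4 = -3.0
This is a geometric sequence with common ratio r = -3.
Next term = -36 * -3 = 108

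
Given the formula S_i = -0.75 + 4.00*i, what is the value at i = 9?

S_9 = -0.75 + 4.0*9 = -0.75 + 36.0 = 35.25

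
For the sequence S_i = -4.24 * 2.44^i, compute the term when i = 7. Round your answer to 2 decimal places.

S_7 = -4.24 * 2.44^7 ≈ -4.24 * 514.907 ≈ -2183.21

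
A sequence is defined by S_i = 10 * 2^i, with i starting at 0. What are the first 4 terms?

This is a geometric sequence.
i=0: S_0 = 10 * 2^0 = 10
i=1: S_1 = 10 * 2^1 = 20
i=2: S_2 = 10 * 2^2 = 40
i=3: S_3 = 10 * 2^3 = 80
The first 4 terms are: [10, 20, 40, 80]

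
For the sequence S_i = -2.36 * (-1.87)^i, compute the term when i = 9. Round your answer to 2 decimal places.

S_9 = -2.36 * (-1.87)^9 ≈ -2.36 * -279.624 ≈ 659.91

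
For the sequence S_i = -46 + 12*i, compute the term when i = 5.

S_5 = -46 + 12*5 = -46 + 60 = 14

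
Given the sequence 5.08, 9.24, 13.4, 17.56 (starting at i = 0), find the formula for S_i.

Check differences: 9.24 - 5.08 = 4.16
13.4 - 9.24 = 4.16
Common difference d = 4.16.
First term a = 5.08.
Formula: S_i = 5.08 + 4.16*i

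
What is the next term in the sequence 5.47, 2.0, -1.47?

Differences: 2.0 - 5.47 = -3.47
This is an arithmetic sequence with common difference d = -3.47.
Next term = -1.47 + -3.47 = -4.94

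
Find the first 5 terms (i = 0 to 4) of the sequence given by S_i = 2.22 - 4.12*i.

This is an arithmetic sequence.
i=0: S_0 = 2.22 + -4.12*0 = 2.22
i=1: S_1 = 2.22 + -4.12*1 = -1.9
i=2: S_2 = 2.22 + -4.12*2 = -6.02
i=3: S_3 = 2.22 + -4.12*3 = -10.14
i=4: S_4 = 2.22 + -4.12*4 = -14.26
The first 5 terms are: [2.22, -1.9, -6.02, -10.14, -14.26]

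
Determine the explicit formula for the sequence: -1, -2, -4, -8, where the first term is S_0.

Check ratios: -2 / -1 = 2.0
Common ratio r = 2.
First term a = -1.
Formula: S_i = -1 * 2^i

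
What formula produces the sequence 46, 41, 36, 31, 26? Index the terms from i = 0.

Check differences: 41 - 46 = -5
36 - 41 = -5
Common difference d = -5.
First term a = 46.
Formula: S_i = 46 - 5*i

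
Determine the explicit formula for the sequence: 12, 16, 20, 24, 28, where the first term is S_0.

Check differences: 16 - 12 = 4
20 - 16 = 4
Common difference d = 4.
First term a = 12.
Formula: S_i = 12 + 4*i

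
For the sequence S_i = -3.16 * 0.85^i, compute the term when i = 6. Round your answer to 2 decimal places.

S_6 = -3.16 * 0.85^6 ≈ -3.16 * 0.3771 ≈ -1.19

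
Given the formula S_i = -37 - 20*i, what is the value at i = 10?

S_10 = -37 + -20*10 = -37 + -200 = -237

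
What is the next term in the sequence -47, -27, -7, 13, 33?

Differences: -27 - -47 = 20
This is an arithmetic sequence with common difference d = 20.
Next term = 33 + 20 = 53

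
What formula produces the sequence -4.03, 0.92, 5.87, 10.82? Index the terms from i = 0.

Check differences: 0.92 - -4.03 = 4.95
5.87 - 0.92 = 4.95
Common difference d = 4.95.
First term a = -4.03.
Formula: S_i = -4.03 + 4.95*i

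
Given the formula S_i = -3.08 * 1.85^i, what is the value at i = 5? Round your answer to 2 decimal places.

S_5 = -3.08 * 1.85^5 ≈ -3.08 * 21.67 ≈ -66.74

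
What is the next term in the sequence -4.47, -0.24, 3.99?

Differences: -0.24 - -4.47 = 4.23
This is an arithmetic sequence with common difference d = 4.23.
Next term = 3.99 + 4.23 = 8.22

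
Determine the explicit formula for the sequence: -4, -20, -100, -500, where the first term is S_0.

Check ratios: -20 / -4 = 5.0
Common ratio r = 5.
First term a = -4.
Formula: S_i = -4 * 5^i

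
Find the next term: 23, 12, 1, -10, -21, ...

Differences: 12 - 23 = -11
This is an arithmetic sequence with common difference d = -11.
Next term = -21 + -11 = -32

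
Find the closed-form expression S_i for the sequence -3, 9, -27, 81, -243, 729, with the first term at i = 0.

Check ratios: 9 / -3 = -3.0
Common ratio r = -3.
First term a = -3.
Formula: S_i = -3 * (-3)^i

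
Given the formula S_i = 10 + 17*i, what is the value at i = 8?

S_8 = 10 + 17*8 = 10 + 136 = 146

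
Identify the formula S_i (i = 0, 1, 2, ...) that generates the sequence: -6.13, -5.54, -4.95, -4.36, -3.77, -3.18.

Check differences: -5.54 - -6.13 = 0.59
-4.95 - -5.54 = 0.59
Common difference d = 0.59.
First term a = -6.13.
Formula: S_i = -6.13 + 0.59*i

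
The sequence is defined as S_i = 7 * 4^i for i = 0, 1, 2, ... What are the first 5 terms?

This is a geometric sequence.
i=0: S_0 = 7 * 4^0 = 7
i=1: S_1 = 7 * 4^1 = 28
i=2: S_2 = 7 * 4^2 = 112
i=3: S_3 = 7 * 4^3 = 448
i=4: S_4 = 7 * 4^4 = 1792
The first 5 terms are: [7, 28, 112, 448, 1792]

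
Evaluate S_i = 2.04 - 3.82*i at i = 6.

S_6 = 2.04 + -3.82*6 = 2.04 + -22.92 = -20.88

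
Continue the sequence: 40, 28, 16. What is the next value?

Differences: 28 - 40 = -12
This is an arithmetic sequence with common difference d = -12.
Next term = 16 + -12 = 4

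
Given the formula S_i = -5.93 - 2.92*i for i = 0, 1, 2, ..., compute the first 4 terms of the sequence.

This is an arithmetic sequence.
i=0: S_0 = -5.93 + -2.92*0 = -5.93
i=1: S_1 = -5.93 + -2.92*1 = -8.85
i=2: S_2 = -5.93 + -2.92*2 = -11.77
i=3: S_3 = -5.93 + -2.92*3 = -14.69
The first 4 terms are: [-5.93, -8.85, -11.77, -14.69]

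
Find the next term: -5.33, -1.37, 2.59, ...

Differences: -1.37 - -5.33 = 3.96
This is an arithmetic sequence with common difference d = 3.96.
Next term = 2.59 + 3.96 = 6.55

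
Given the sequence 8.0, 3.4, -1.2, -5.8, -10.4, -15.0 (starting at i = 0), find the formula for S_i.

Check differences: 3.4 - 8.0 = -4.6
-1.2 - 3.4 = -4.6
Common difference d = -4.6.
First term a = 8.0.
Formula: S_i = 8.00 - 4.60*i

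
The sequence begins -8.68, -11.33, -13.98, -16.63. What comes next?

Differences: -11.33 - -8.68 = -2.65
This is an arithmetic sequence with common difference d = -2.65.
Next term = -16.63 + -2.65 = -19.28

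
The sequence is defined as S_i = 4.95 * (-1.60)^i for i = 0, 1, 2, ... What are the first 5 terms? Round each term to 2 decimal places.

This is a geometric sequence.
i=0: S_0 = 4.95 * (-1.6)^0 = 4.95
i=1: S_1 = 4.95 * (-1.6)^1 = -7.92
i=2: S_2 = 4.95 * (-1.6)^2 ≈ 12.67
i=3: S_3 = 4.95 * (-1.6)^3 ≈ -20.28
i=4: S_4 = 4.95 * (-1.6)^4 ≈ 32.44
The first 5 terms are: [4.95, -7.92, 12.67, -20.28, 32.44]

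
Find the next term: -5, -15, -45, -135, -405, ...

Ratios: -15 / -5 = 3.0
This is a geometric sequence with common ratio r = 3.
Next term = -405 * 3 = -1215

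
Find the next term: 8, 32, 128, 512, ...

Ratios: 32 / 8 = 4.0
This is a geometric sequence with common ratio r = 4.
Next term = 512 * 4 = 2048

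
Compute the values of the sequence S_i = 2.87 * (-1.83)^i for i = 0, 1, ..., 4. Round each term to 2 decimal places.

This is a geometric sequence.
i=0: S_0 = 2.87 * (-1.83)^0 = 2.87
i=1: S_1 = 2.87 * (-1.83)^1 ≈ -5.25
i=2: S_2 = 2.87 * (-1.83)^2 ≈ 9.61
i=3: S_3 = 2.87 * (-1.83)^3 ≈ -17.59
i=4: S_4 = 2.87 * (-1.83)^4 ≈ 32.19
The first 5 terms are: [2.87, -5.25, 9.61, -17.59, 32.19]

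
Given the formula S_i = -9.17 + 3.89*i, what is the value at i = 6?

S_6 = -9.17 + 3.89*6 = -9.17 + 23.34 = 14.17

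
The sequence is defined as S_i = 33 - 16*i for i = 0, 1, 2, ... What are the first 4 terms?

This is an arithmetic sequence.
i=0: S_0 = 33 + -16*0 = 33
i=1: S_1 = 33 + -16*1 = 17
i=2: S_2 = 33 + -16*2 = 1
i=3: S_3 = 33 + -16*3 = -15
The first 4 terms are: [33, 17, 1, -15]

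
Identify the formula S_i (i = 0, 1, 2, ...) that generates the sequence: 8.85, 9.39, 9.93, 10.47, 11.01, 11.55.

Check differences: 9.39 - 8.85 = 0.54
9.93 - 9.39 = 0.54
Common difference d = 0.54.
First term a = 8.85.
Formula: S_i = 8.85 + 0.54*i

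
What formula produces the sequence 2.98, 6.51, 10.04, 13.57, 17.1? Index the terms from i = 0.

Check differences: 6.51 - 2.98 = 3.53
10.04 - 6.51 = 3.53
Common difference d = 3.53.
First term a = 2.98.
Formula: S_i = 2.98 + 3.53*i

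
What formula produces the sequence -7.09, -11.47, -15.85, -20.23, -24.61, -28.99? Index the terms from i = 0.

Check differences: -11.47 - -7.09 = -4.38
-15.85 - -11.47 = -4.38
Common difference d = -4.38.
First term a = -7.09.
Formula: S_i = -7.09 - 4.38*i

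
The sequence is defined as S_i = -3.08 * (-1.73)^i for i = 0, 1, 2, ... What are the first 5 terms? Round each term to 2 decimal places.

This is a geometric sequence.
i=0: S_0 = -3.08 * (-1.73)^0 = -3.08
i=1: S_1 = -3.08 * (-1.73)^1 ≈ 5.33
i=2: S_2 = -3.08 * (-1.73)^2 ≈ -9.22
i=3: S_3 = -3.08 * (-1.73)^3 ≈ 15.95
i=4: S_4 = -3.08 * (-1.73)^4 ≈ -27.59
The first 5 terms are: [-3.08, 5.33, -9.22, 15.95, -27.59]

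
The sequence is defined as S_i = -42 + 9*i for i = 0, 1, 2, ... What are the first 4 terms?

This is an arithmetic sequence.
i=0: S_0 = -42 + 9*0 = -42
i=1: S_1 = -42 + 9*1 = -33
i=2: S_2 = -42 + 9*2 = -24
i=3: S_3 = -42 + 9*3 = -15
The first 4 terms are: [-42, -33, -24, -15]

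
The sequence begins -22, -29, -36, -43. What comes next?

Differences: -29 - -22 = -7
This is an arithmetic sequence with common difference d = -7.
Next term = -43 + -7 = -50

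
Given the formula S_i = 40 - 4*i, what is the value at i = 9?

S_9 = 40 + -4*9 = 40 + -36 = 4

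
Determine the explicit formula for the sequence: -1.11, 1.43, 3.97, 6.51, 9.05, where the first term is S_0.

Check differences: 1.43 - -1.11 = 2.54
3.97 - 1.43 = 2.54
Common difference d = 2.54.
First term a = -1.11.
Formula: S_i = -1.11 + 2.54*i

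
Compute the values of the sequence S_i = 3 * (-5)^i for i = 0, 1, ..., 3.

This is a geometric sequence.
i=0: S_0 = 3 * (-5)^0 = 3
i=1: S_1 = 3 * (-5)^1 = -15
i=2: S_2 = 3 * (-5)^2 = 75
i=3: S_3 = 3 * (-5)^3 = -375
The first 4 terms are: [3, -15, 75, -375]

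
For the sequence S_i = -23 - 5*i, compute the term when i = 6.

S_6 = -23 + -5*6 = -23 + -30 = -53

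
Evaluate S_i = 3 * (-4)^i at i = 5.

S_5 = 3 * (-4)^5 = 3 * -1024 = -3072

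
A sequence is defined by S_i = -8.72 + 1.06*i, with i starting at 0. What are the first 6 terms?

This is an arithmetic sequence.
i=0: S_0 = -8.72 + 1.06*0 = -8.72
i=1: S_1 = -8.72 + 1.06*1 = -7.66
i=2: S_2 = -8.72 + 1.06*2 = -6.6
i=3: S_3 = -8.72 + 1.06*3 = -5.54
i=4: S_4 = -8.72 + 1.06*4 = -4.48
i=5: S_5 = -8.72 + 1.06*5 = -3.42
The first 6 terms are: [-8.72, -7.66, -6.6, -5.54, -4.48, -3.42]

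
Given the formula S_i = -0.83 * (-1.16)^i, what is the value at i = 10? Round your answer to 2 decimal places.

S_10 = -0.83 * (-1.16)^10 ≈ -0.83 * 4.4114 ≈ -3.66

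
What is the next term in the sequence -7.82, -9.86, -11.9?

Differences: -9.86 - -7.82 = -2.04
This is an arithmetic sequence with common difference d = -2.04.
Next term = -11.9 + -2.04 = -13.94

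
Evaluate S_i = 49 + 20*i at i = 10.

S_10 = 49 + 20*10 = 49 + 200 = 249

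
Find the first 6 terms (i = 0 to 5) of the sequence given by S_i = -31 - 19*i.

This is an arithmetic sequence.
i=0: S_0 = -31 + -19*0 = -31
i=1: S_1 = -31 + -19*1 = -50
i=2: S_2 = -31 + -19*2 = -69
i=3: S_3 = -31 + -19*3 = -88
i=4: S_4 = -31 + -19*4 = -107
i=5: S_5 = -31 + -19*5 = -126
The first 6 terms are: [-31, -50, -69, -88, -107, -126]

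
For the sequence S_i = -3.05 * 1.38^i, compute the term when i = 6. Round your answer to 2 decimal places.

S_6 = -3.05 * 1.38^6 ≈ -3.05 * 6.9068 ≈ -21.07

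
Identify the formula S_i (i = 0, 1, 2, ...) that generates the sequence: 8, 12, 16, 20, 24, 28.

Check differences: 12 - 8 = 4
16 - 12 = 4
Common difference d = 4.
First term a = 8.
Formula: S_i = 8 + 4*i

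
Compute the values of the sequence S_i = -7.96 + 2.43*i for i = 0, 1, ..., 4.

This is an arithmetic sequence.
i=0: S_0 = -7.96 + 2.43*0 = -7.96
i=1: S_1 = -7.96 + 2.43*1 = -5.53
i=2: S_2 = -7.96 + 2.43*2 = -3.1
i=3: S_3 = -7.96 + 2.43*3 = -0.67
i=4: S_4 = -7.96 + 2.43*4 = 1.76
The first 5 terms are: [-7.96, -5.53, -3.1, -0.67, 1.76]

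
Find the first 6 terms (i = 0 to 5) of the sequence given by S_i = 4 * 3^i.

This is a geometric sequence.
i=0: S_0 = 4 * 3^0 = 4
i=1: S_1 = 4 * 3^1 = 12
i=2: S_2 = 4 * 3^2 = 36
i=3: S_3 = 4 * 3^3 = 108
i=4: S_4 = 4 * 3^4 = 324
i=5: S_5 = 4 * 3^5 = 972
The first 6 terms are: [4, 12, 36, 108, 324, 972]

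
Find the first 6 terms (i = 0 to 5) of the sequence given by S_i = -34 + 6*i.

This is an arithmetic sequence.
i=0: S_0 = -34 + 6*0 = -34
i=1: S_1 = -34 + 6*1 = -28
i=2: S_2 = -34 + 6*2 = -22
i=3: S_3 = -34 + 6*3 = -16
i=4: S_4 = -34 + 6*4 = -10
i=5: S_5 = -34 + 6*5 = -4
The first 6 terms are: [-34, -28, -22, -16, -10, -4]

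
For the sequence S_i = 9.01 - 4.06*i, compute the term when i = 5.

S_5 = 9.01 + -4.06*5 = 9.01 + -20.3 = -11.29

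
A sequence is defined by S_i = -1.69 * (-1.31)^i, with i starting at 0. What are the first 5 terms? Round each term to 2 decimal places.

This is a geometric sequence.
i=0: S_0 = -1.69 * (-1.31)^0 = -1.69
i=1: S_1 = -1.69 * (-1.31)^1 ≈ 2.21
i=2: S_2 = -1.69 * (-1.31)^2 ≈ -2.9
i=3: S_3 = -1.69 * (-1.31)^3 ≈ 3.8
i=4: S_4 = -1.69 * (-1.31)^4 ≈ -4.98
The first 5 terms are: [-1.69, 2.21, -2.9, 3.8, -4.98]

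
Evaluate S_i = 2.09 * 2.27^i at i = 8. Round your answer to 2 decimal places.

S_8 = 2.09 * 2.27^8 ≈ 2.09 * 705.0288 ≈ 1473.51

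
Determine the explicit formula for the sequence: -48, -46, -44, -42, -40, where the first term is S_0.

Check differences: -46 - -48 = 2
-44 - -46 = 2
Common difference d = 2.
First term a = -48.
Formula: S_i = -48 + 2*i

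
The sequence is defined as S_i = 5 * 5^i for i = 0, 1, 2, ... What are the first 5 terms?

This is a geometric sequence.
i=0: S_0 = 5 * 5^0 = 5
i=1: S_1 = 5 * 5^1 = 25
i=2: S_2 = 5 * 5^2 = 125
i=3: S_3 = 5 * 5^3 = 625
i=4: S_4 = 5 * 5^4 = 3125
The first 5 terms are: [5, 25, 125, 625, 3125]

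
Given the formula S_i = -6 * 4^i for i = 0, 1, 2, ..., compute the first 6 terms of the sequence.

This is a geometric sequence.
i=0: S_0 = -6 * 4^0 = -6
i=1: S_1 = -6 * 4^1 = -24
i=2: S_2 = -6 * 4^2 = -96
i=3: S_3 = -6 * 4^3 = -384
i=4: S_4 = -6 * 4^4 = -1536
i=5: S_5 = -6 * 4^5 = -6144
The first 6 terms are: [-6, -24, -96, -384, -1536, -6144]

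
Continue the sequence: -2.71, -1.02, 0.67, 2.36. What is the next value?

Differences: -1.02 - -2.71 = 1.69
This is an arithmetic sequence with common difference d = 1.69.
Next term = 2.36 + 1.69 = 4.05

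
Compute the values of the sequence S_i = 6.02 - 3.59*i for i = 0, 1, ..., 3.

This is an arithmetic sequence.
i=0: S_0 = 6.02 + -3.59*0 = 6.02
i=1: S_1 = 6.02 + -3.59*1 = 2.43
i=2: S_2 = 6.02 + -3.59*2 = -1.16
i=3: S_3 = 6.02 + -3.59*3 = -4.75
The first 4 terms are: [6.02, 2.43, -1.16, -4.75]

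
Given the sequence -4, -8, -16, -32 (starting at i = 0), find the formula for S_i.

Check ratios: -8 / -4 = 2.0
Common ratio r = 2.
First term a = -4.
Formula: S_i = -4 * 2^i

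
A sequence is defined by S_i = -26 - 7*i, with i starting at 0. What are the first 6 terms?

This is an arithmetic sequence.
i=0: S_0 = -26 + -7*0 = -26
i=1: S_1 = -26 + -7*1 = -33
i=2: S_2 = -26 + -7*2 = -40
i=3: S_3 = -26 + -7*3 = -47
i=4: S_4 = -26 + -7*4 = -54
i=5: S_5 = -26 + -7*5 = -61
The first 6 terms are: [-26, -33, -40, -47, -54, -61]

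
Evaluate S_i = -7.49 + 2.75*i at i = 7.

S_7 = -7.49 + 2.75*7 = -7.49 + 19.25 = 11.76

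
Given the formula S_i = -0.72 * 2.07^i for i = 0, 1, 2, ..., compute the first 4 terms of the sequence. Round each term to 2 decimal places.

This is a geometric sequence.
i=0: S_0 = -0.72 * 2.07^0 = -0.72
i=1: S_1 = -0.72 * 2.07^1 ≈ -1.49
i=2: S_2 = -0.72 * 2.07^2 ≈ -3.09
i=3: S_3 = -0.72 * 2.07^3 ≈ -6.39
The first 4 terms are: [-0.72, -1.49, -3.09, -6.39]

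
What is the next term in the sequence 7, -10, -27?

Differences: -10 - 7 = -17
This is an arithmetic sequence with common difference d = -17.
Next term = -27 + -17 = -44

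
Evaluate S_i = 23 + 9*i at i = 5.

S_5 = 23 + 9*5 = 23 + 45 = 68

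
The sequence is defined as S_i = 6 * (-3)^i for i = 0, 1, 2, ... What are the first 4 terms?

This is a geometric sequence.
i=0: S_0 = 6 * (-3)^0 = 6
i=1: S_1 = 6 * (-3)^1 = -18
i=2: S_2 = 6 * (-3)^2 = 54
i=3: S_3 = 6 * (-3)^3 = -162
The first 4 terms are: [6, -18, 54, -162]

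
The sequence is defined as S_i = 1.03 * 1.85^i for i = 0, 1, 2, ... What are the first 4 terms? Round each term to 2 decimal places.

This is a geometric sequence.
i=0: S_0 = 1.03 * 1.85^0 = 1.03
i=1: S_1 = 1.03 * 1.85^1 ≈ 1.91
i=2: S_2 = 1.03 * 1.85^2 ≈ 3.53
i=3: S_3 = 1.03 * 1.85^3 ≈ 6.52
The first 4 terms are: [1.03, 1.91, 3.53, 6.52]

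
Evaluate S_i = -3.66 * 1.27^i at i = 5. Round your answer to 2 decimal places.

S_5 = -3.66 * 1.27^5 ≈ -3.66 * 3.3038 ≈ -12.09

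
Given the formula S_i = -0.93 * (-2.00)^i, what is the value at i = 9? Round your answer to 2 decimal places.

S_9 = -0.93 * (-2.0)^9 = -0.93 * -512 = 476.16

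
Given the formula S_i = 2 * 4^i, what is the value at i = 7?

S_7 = 2 * 4^7 = 2 * 16384 = 32768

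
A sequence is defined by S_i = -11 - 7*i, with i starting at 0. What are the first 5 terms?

This is an arithmetic sequence.
i=0: S_0 = -11 + -7*0 = -11
i=1: S_1 = -11 + -7*1 = -18
i=2: S_2 = -11 + -7*2 = -25
i=3: S_3 = -11 + -7*3 = -32
i=4: S_4 = -11 + -7*4 = -39
The first 5 terms are: [-11, -18, -25, -32, -39]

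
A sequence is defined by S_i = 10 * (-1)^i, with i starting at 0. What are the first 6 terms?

This is a geometric sequence.
i=0: S_0 = 10 * (-1)^0 = 10
i=1: S_1 = 10 * (-1)^1 = -10
i=2: S_2 = 10 * (-1)^2 = 10
i=3: S_3 = 10 * (-1)^3 = -10
i=4: S_4 = 10 * (-1)^4 = 10
i=5: S_5 = 10 * (-1)^5 = -10
The first 6 terms are: [10, -10, 10, -10, 10, -10]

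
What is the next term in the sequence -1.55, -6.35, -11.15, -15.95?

Differences: -6.35 - -1.55 = -4.8
This is an arithmetic sequence with common difference d = -4.8.
Next term = -15.95 + -4.8 = -20.75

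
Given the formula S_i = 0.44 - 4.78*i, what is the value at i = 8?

S_8 = 0.44 + -4.78*8 = 0.44 + -38.24 = -37.8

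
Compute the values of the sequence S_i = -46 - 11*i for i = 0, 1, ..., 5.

This is an arithmetic sequence.
i=0: S_0 = -46 + -11*0 = -46
i=1: S_1 = -46 + -11*1 = -57
i=2: S_2 = -46 + -11*2 = -68
i=3: S_3 = -46 + -11*3 = -79
i=4: S_4 = -46 + -11*4 = -90
i=5: S_5 = -46 + -11*5 = -101
The first 6 terms are: [-46, -57, -68, -79, -90, -101]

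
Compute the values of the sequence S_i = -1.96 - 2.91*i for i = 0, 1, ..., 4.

This is an arithmetic sequence.
i=0: S_0 = -1.96 + -2.91*0 = -1.96
i=1: S_1 = -1.96 + -2.91*1 = -4.87
i=2: S_2 = -1.96 + -2.91*2 = -7.78
i=3: S_3 = -1.96 + -2.91*3 = -10.69
i=4: S_4 = -1.96 + -2.91*4 = -13.6
The first 5 terms are: [-1.96, -4.87, -7.78, -10.69, -13.6]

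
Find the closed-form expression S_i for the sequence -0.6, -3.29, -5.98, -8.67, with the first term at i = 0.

Check differences: -3.29 - -0.6 = -2.69
-5.98 - -3.29 = -2.69
Common difference d = -2.69.
First term a = -0.6.
Formula: S_i = -0.60 - 2.69*i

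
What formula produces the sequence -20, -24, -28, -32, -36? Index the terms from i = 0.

Check differences: -24 - -20 = -4
-28 - -24 = -4
Common difference d = -4.
First term a = -20.
Formula: S_i = -20 - 4*i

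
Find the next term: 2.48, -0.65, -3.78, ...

Differences: -0.65 - 2.48 = -3.13
This is an arithmetic sequence with common difference d = -3.13.
Next term = -3.78 + -3.13 = -6.91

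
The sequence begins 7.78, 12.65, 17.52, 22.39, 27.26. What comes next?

Differences: 12.65 - 7.78 = 4.87
This is an arithmetic sequence with common difference d = 4.87.
Next term = 27.26 + 4.87 = 32.13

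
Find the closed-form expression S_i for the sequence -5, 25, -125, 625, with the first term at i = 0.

Check ratios: 25 / -5 = -5.0
Common ratio r = -5.
First term a = -5.
Formula: S_i = -5 * (-5)^i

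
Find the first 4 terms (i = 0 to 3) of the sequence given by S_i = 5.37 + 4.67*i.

This is an arithmetic sequence.
i=0: S_0 = 5.37 + 4.67*0 = 5.37
i=1: S_1 = 5.37 + 4.67*1 = 10.04
i=2: S_2 = 5.37 + 4.67*2 = 14.71
i=3: S_3 = 5.37 + 4.67*3 = 19.38
The first 4 terms are: [5.37, 10.04, 14.71, 19.38]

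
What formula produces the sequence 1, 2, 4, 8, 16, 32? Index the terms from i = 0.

Check ratios: 2 / 1 = 2.0
Common ratio r = 2.
First term a = 1.
Formula: S_i = 1 * 2^i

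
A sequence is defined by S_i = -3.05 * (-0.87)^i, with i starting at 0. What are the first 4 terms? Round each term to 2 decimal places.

This is a geometric sequence.
i=0: S_0 = -3.05 * (-0.87)^0 = -3.05
i=1: S_1 = -3.05 * (-0.87)^1 ≈ 2.65
i=2: S_2 = -3.05 * (-0.87)^2 ≈ -2.31
i=3: S_3 = -3.05 * (-0.87)^3 ≈ 2.01
The first 4 terms are: [-3.05, 2.65, -2.31, 2.01]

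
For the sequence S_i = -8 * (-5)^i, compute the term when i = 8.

S_8 = -8 * (-5)^8 = -8 * 390625 = -3125000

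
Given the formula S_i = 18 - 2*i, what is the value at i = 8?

S_8 = 18 + -2*8 = 18 + -16 = 2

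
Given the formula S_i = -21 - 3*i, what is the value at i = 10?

S_10 = -21 + -3*10 = -21 + -30 = -51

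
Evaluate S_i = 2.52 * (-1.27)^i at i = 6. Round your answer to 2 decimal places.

S_6 = 2.52 * (-1.27)^6 ≈ 2.52 * 4.1959 ≈ 10.57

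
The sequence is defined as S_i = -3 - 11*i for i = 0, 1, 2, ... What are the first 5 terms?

This is an arithmetic sequence.
i=0: S_0 = -3 + -11*0 = -3
i=1: S_1 = -3 + -11*1 = -14
i=2: S_2 = -3 + -11*2 = -25
i=3: S_3 = -3 + -11*3 = -36
i=4: S_4 = -3 + -11*4 = -47
The first 5 terms are: [-3, -14, -25, -36, -47]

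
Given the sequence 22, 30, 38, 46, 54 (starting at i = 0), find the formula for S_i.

Check differences: 30 - 22 = 8
38 - 30 = 8
Common difference d = 8.
First term a = 22.
Formula: S_i = 22 + 8*i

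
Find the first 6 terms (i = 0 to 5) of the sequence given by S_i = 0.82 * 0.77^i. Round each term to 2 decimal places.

This is a geometric sequence.
i=0: S_0 = 0.82 * 0.77^0 = 0.82
i=1: S_1 = 0.82 * 0.77^1 ≈ 0.63
i=2: S_2 = 0.82 * 0.77^2 ≈ 0.49
i=3: S_3 = 0.82 * 0.77^3 ≈ 0.37
i=4: S_4 = 0.82 * 0.77^4 ≈ 0.29
i=5: S_5 = 0.82 * 0.77^5 ≈ 0.22
The first 6 terms are: [0.82, 0.63, 0.49, 0.37, 0.29, 0.22]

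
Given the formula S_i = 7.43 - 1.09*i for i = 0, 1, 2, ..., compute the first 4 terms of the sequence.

This is an arithmetic sequence.
i=0: S_0 = 7.43 + -1.09*0 = 7.43
i=1: S_1 = 7.43 + -1.09*1 = 6.34
i=2: S_2 = 7.43 + -1.09*2 = 5.25
i=3: S_3 = 7.43 + -1.09*3 = 4.16
The first 4 terms are: [7.43, 6.34, 5.25, 4.16]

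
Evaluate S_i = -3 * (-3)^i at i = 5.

S_5 = -3 * (-3)^5 = -3 * -243 = 729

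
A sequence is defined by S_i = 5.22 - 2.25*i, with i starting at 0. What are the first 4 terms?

This is an arithmetic sequence.
i=0: S_0 = 5.22 + -2.25*0 = 5.22
i=1: S_1 = 5.22 + -2.25*1 = 2.97
i=2: S_2 = 5.22 + -2.25*2 = 0.72
i=3: S_3 = 5.22 + -2.25*3 = -1.53
The first 4 terms are: [5.22, 2.97, 0.72, -1.53]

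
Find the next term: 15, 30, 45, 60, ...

Differences: 30 - 15 = 15
This is an arithmetic sequence with common difference d = 15.
Next term = 60 + 15 = 75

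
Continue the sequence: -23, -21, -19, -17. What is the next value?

Differences: -21 - -23 = 2
This is an arithmetic sequence with common difference d = 2.
Next term = -17 + 2 = -15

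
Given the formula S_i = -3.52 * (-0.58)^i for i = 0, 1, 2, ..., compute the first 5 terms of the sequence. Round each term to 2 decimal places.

This is a geometric sequence.
i=0: S_0 = -3.52 * (-0.58)^0 = -3.52
i=1: S_1 = -3.52 * (-0.58)^1 ≈ 2.04
i=2: S_2 = -3.52 * (-0.58)^2 ≈ -1.18
i=3: S_3 = -3.52 * (-0.58)^3 ≈ 0.69
i=4: S_4 = -3.52 * (-0.58)^4 ≈ -0.4
The first 5 terms are: [-3.52, 2.04, -1.18, 0.69, -0.4]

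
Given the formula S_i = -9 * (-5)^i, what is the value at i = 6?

S_6 = -9 * (-5)^6 = -9 * 15625 = -140625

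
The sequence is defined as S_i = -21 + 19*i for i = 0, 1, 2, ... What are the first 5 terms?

This is an arithmetic sequence.
i=0: S_0 = -21 + 19*0 = -21
i=1: S_1 = -21 + 19*1 = -2
i=2: S_2 = -21 + 19*2 = 17
i=3: S_3 = -21 + 19*3 = 36
i=4: S_4 = -21 + 19*4 = 55
The first 5 terms are: [-21, -2, 17, 36, 55]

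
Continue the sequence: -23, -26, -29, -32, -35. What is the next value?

Differences: -26 - -23 = -3
This is an arithmetic sequence with common difference d = -3.
Next term = -35 + -3 = -38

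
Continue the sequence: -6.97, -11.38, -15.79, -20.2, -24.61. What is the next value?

Differences: -11.38 - -6.97 = -4.41
This is an arithmetic sequence with common difference d = -4.41.
Next term = -24.61 + -4.41 = -29.02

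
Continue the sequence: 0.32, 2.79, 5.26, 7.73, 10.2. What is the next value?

Differences: 2.79 - 0.32 = 2.47
This is an arithmetic sequence with common difference d = 2.47.
Next term = 10.2 + 2.47 = 12.67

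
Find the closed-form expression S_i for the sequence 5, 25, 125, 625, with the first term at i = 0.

Check ratios: 25 / 5 = 5.0
Common ratio r = 5.
First term a = 5.
Formula: S_i = 5 * 5^i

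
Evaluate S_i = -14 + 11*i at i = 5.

S_5 = -14 + 11*5 = -14 + 55 = 41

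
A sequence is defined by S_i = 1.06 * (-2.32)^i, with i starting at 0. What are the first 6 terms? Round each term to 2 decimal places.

This is a geometric sequence.
i=0: S_0 = 1.06 * (-2.32)^0 = 1.06
i=1: S_1 = 1.06 * (-2.32)^1 ≈ -2.46
i=2: S_2 = 1.06 * (-2.32)^2 ≈ 5.71
i=3: S_3 = 1.06 * (-2.32)^3 ≈ -13.24
i=4: S_4 = 1.06 * (-2.32)^4 ≈ 30.71
i=5: S_5 = 1.06 * (-2.32)^5 ≈ -71.24
The first 6 terms are: [1.06, -2.46, 5.71, -13.24, 30.71, -71.24]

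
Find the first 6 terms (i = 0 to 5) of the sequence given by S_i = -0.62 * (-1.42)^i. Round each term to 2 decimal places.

This is a geometric sequence.
i=0: S_0 = -0.62 * (-1.42)^0 = -0.62
i=1: S_1 = -0.62 * (-1.42)^1 ≈ 0.88
i=2: S_2 = -0.62 * (-1.42)^2 ≈ -1.25
i=3: S_3 = -0.62 * (-1.42)^3 ≈ 1.78
i=4: S_4 = -0.62 * (-1.42)^4 ≈ -2.52
i=5: S_5 = -0.62 * (-1.42)^5 ≈ 3.58
The first 6 terms are: [-0.62, 0.88, -1.25, 1.78, -2.52, 3.58]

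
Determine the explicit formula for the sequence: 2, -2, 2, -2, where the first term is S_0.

Check ratios: -2 / 2 = -1.0
Common ratio r = -1.
First term a = 2.
Formula: S_i = 2 * (-1)^i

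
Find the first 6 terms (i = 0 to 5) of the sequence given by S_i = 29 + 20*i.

This is an arithmetic sequence.
i=0: S_0 = 29 + 20*0 = 29
i=1: S_1 = 29 + 20*1 = 49
i=2: S_2 = 29 + 20*2 = 69
i=3: S_3 = 29 + 20*3 = 89
i=4: S_4 = 29 + 20*4 = 109
i=5: S_5 = 29 + 20*5 = 129
The first 6 terms are: [29, 49, 69, 89, 109, 129]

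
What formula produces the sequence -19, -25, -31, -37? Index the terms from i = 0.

Check differences: -25 - -19 = -6
-31 - -25 = -6
Common difference d = -6.
First term a = -19.
Formula: S_i = -19 - 6*i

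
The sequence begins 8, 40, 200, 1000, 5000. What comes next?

Ratios: 40 / 8 = 5.0
This is a geometric sequence with common ratio r = 5.
Next term = 5000 * 5 = 25000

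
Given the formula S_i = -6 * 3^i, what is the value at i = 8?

S_8 = -6 * 3^8 = -6 * 6561 = -39366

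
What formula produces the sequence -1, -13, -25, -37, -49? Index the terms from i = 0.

Check differences: -13 - -1 = -12
-25 - -13 = -12
Common difference d = -12.
First term a = -1.
Formula: S_i = -1 - 12*i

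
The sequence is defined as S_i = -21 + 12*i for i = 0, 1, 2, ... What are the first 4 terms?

This is an arithmetic sequence.
i=0: S_0 = -21 + 12*0 = -21
i=1: S_1 = -21 + 12*1 = -9
i=2: S_2 = -21 + 12*2 = 3
i=3: S_3 = -21 + 12*3 = 15
The first 4 terms are: [-21, -9, 3, 15]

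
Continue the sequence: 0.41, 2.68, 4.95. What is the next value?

Differences: 2.68 - 0.41 = 2.27
This is an arithmetic sequence with common difference d = 2.27.
Next term = 4.95 + 2.27 = 7.22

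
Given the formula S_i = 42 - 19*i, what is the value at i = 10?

S_10 = 42 + -19*10 = 42 + -190 = -148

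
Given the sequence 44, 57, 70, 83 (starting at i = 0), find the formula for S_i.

Check differences: 57 - 44 = 13
70 - 57 = 13
Common difference d = 13.
First term a = 44.
Formula: S_i = 44 + 13*i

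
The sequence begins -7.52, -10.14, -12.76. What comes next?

Differences: -10.14 - -7.52 = -2.62
This is an arithmetic sequence with common difference d = -2.62.
Next term = -12.76 + -2.62 = -15.38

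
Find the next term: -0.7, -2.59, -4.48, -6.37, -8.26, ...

Differences: -2.59 - -0.7 = -1.89
This is an arithmetic sequence with common difference d = -1.89.
Next term = -8.26 + -1.89 = -10.15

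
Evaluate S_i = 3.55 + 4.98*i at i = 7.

S_7 = 3.55 + 4.98*7 = 3.55 + 34.86 = 38.41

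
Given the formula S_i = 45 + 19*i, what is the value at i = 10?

S_10 = 45 + 19*10 = 45 + 190 = 235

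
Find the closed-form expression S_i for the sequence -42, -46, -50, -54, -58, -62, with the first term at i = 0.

Check differences: -46 - -42 = -4
-50 - -46 = -4
Common difference d = -4.
First term a = -42.
Formula: S_i = -42 - 4*i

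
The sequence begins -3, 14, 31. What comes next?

Differences: 14 - -3 = 17
This is an arithmetic sequence with common difference d = 17.
Next term = 31 + 17 = 48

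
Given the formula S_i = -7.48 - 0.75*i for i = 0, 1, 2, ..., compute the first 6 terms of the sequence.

This is an arithmetic sequence.
i=0: S_0 = -7.48 + -0.75*0 = -7.48
i=1: S_1 = -7.48 + -0.75*1 = -8.23
i=2: S_2 = -7.48 + -0.75*2 = -8.98
i=3: S_3 = -7.48 + -0.75*3 = -9.73
i=4: S_4 = -7.48 + -0.75*4 = -10.48
i=5: S_5 = -7.48 + -0.75*5 = -11.23
The first 6 terms are: [-7.48, -8.23, -8.98, -9.73, -10.48, -11.23]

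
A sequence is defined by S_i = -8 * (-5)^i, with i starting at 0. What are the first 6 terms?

This is a geometric sequence.
i=0: S_0 = -8 * (-5)^0 = -8
i=1: S_1 = -8 * (-5)^1 = 40
i=2: S_2 = -8 * (-5)^2 = -200
i=3: S_3 = -8 * (-5)^3 = 1000
i=4: S_4 = -8 * (-5)^4 = -5000
i=5: S_5 = -8 * (-5)^5 = 25000
The first 6 terms are: [-8, 40, -200, 1000, -5000, 25000]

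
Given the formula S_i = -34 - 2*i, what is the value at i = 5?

S_5 = -34 + -2*5 = -34 + -10 = -44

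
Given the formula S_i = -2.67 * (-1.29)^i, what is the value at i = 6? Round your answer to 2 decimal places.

S_6 = -2.67 * (-1.29)^6 ≈ -2.67 * 4.6083 ≈ -12.3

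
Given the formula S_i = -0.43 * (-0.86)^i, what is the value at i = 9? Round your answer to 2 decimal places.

S_9 = -0.43 * (-0.86)^9 ≈ -0.43 * -0.2573 ≈ 0.11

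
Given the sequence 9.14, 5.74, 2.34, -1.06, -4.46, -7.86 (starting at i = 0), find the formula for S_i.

Check differences: 5.74 - 9.14 = -3.4
2.34 - 5.74 = -3.4
Common difference d = -3.4.
First term a = 9.14.
Formula: S_i = 9.14 - 3.40*i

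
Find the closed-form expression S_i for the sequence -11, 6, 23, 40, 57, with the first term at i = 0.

Check differences: 6 - -11 = 17
23 - 6 = 17
Common difference d = 17.
First term a = -11.
Formula: S_i = -11 + 17*i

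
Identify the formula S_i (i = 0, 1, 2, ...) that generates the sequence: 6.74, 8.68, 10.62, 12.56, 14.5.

Check differences: 8.68 - 6.74 = 1.94
10.62 - 8.68 = 1.94
Common difference d = 1.94.
First term a = 6.74.
Formula: S_i = 6.74 + 1.94*i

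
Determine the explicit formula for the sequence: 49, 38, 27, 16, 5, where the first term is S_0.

Check differences: 38 - 49 = -11
27 - 38 = -11
Common difference d = -11.
First term a = 49.
Formula: S_i = 49 - 11*i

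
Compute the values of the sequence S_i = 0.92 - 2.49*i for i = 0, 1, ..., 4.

This is an arithmetic sequence.
i=0: S_0 = 0.92 + -2.49*0 = 0.92
i=1: S_1 = 0.92 + -2.49*1 = -1.57
i=2: S_2 = 0.92 + -2.49*2 = -4.06
i=3: S_3 = 0.92 + -2.49*3 = -6.55
i=4: S_4 = 0.92 + -2.49*4 = -9.04
The first 5 terms are: [0.92, -1.57, -4.06, -6.55, -9.04]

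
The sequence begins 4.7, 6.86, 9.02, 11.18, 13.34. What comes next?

Differences: 6.86 - 4.7 = 2.16
This is an arithmetic sequence with common difference d = 2.16.
Next term = 13.34 + 2.16 = 15.5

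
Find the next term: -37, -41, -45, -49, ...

Differences: -41 - -37 = -4
This is an arithmetic sequence with common difference d = -4.
Next term = -49 + -4 = -53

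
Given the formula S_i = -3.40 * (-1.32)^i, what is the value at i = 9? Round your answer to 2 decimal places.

S_9 = -3.4 * (-1.32)^9 ≈ -3.4 * -12.1665 ≈ 41.37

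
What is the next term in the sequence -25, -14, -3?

Differences: -14 - -25 = 11
This is an arithmetic sequence with common difference d = 11.
Next term = -3 + 11 = 8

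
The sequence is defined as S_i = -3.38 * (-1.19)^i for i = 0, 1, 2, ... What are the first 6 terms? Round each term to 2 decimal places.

This is a geometric sequence.
i=0: S_0 = -3.38 * (-1.19)^0 = -3.38
i=1: S_1 = -3.38 * (-1.19)^1 ≈ 4.02
i=2: S_2 = -3.38 * (-1.19)^2 ≈ -4.79
i=3: S_3 = -3.38 * (-1.19)^3 ≈ 5.7
i=4: S_4 = -3.38 * (-1.19)^4 ≈ -6.78
i=5: S_5 = -3.38 * (-1.19)^5 ≈ 8.07
The first 6 terms are: [-3.38, 4.02, -4.79, 5.7, -6.78, 8.07]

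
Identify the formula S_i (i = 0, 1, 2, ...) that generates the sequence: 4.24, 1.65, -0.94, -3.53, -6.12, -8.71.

Check differences: 1.65 - 4.24 = -2.59
-0.94 - 1.65 = -2.59
Common difference d = -2.59.
First term a = 4.24.
Formula: S_i = 4.24 - 2.59*i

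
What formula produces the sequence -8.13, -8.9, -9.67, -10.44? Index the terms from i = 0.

Check differences: -8.9 - -8.13 = -0.77
-9.67 - -8.9 = -0.77
Common difference d = -0.77.
First term a = -8.13.
Formula: S_i = -8.13 - 0.77*i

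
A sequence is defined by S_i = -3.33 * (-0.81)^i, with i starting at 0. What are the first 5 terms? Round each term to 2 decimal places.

This is a geometric sequence.
i=0: S_0 = -3.33 * (-0.81)^0 = -3.33
i=1: S_1 = -3.33 * (-0.81)^1 ≈ 2.7
i=2: S_2 = -3.33 * (-0.81)^2 ≈ -2.18
i=3: S_3 = -3.33 * (-0.81)^3 ≈ 1.77
i=4: S_4 = -3.33 * (-0.81)^4 ≈ -1.43
The first 5 terms are: [-3.33, 2.7, -2.18, 1.77, -1.43]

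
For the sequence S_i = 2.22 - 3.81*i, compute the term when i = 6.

S_6 = 2.22 + -3.81*6 = 2.22 + -22.86 = -20.64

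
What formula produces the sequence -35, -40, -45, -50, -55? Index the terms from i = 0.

Check differences: -40 - -35 = -5
-45 - -40 = -5
Common difference d = -5.
First term a = -35.
Formula: S_i = -35 - 5*i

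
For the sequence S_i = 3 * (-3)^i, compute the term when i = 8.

S_8 = 3 * (-3)^8 = 3 * 6561 = 19683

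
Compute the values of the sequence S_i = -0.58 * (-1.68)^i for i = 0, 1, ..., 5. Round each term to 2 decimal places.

This is a geometric sequence.
i=0: S_0 = -0.58 * (-1.68)^0 = -0.58
i=1: S_1 = -0.58 * (-1.68)^1 ≈ 0.97
i=2: S_2 = -0.58 * (-1.68)^2 ≈ -1.64
i=3: S_3 = -0.58 * (-1.68)^3 ≈ 2.75
i=4: S_4 = -0.58 * (-1.68)^4 ≈ -4.62
i=5: S_5 = -0.58 * (-1.68)^5 ≈ 7.76
The first 6 terms are: [-0.58, 0.97, -1.64, 2.75, -4.62, 7.76]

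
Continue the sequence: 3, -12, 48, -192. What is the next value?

Ratios: -12 / 3 = -4.0
This is a geometric sequence with common ratio r = -4.
Next term = -192 * -4 = 768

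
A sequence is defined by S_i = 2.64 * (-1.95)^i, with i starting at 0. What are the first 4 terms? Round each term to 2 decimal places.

This is a geometric sequence.
i=0: S_0 = 2.64 * (-1.95)^0 = 2.64
i=1: S_1 = 2.64 * (-1.95)^1 ≈ -5.15
i=2: S_2 = 2.64 * (-1.95)^2 ≈ 10.04
i=3: S_3 = 2.64 * (-1.95)^3 ≈ -19.58
The first 4 terms are: [2.64, -5.15, 10.04, -19.58]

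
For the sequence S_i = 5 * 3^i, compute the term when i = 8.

S_8 = 5 * 3^8 = 5 * 6561 = 32805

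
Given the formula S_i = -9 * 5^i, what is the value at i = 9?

S_9 = -9 * 5^9 = -9 * 1953125 = -17578125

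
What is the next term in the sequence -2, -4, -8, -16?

Ratios: -4 / -2 = 2.0
This is a geometric sequence with common ratio r = 2.
Next term = -16 * 2 = -32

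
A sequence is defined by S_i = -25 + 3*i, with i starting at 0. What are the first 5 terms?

This is an arithmetic sequence.
i=0: S_0 = -25 + 3*0 = -25
i=1: S_1 = -25 + 3*1 = -22
i=2: S_2 = -25 + 3*2 = -19
i=3: S_3 = -25 + 3*3 = -16
i=4: S_4 = -25 + 3*4 = -13
The first 5 terms are: [-25, -22, -19, -16, -13]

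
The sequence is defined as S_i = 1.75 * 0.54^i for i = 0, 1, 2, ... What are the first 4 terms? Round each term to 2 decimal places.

This is a geometric sequence.
i=0: S_0 = 1.75 * 0.54^0 = 1.75
i=1: S_1 = 1.75 * 0.54^1 ≈ 0.95
i=2: S_2 = 1.75 * 0.54^2 ≈ 0.51
i=3: S_3 = 1.75 * 0.54^3 ≈ 0.28
The first 4 terms are: [1.75, 0.95, 0.51, 0.28]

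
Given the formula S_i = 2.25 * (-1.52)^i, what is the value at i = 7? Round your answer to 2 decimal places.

S_7 = 2.25 * (-1.52)^7 ≈ 2.25 * -18.7458 ≈ -42.18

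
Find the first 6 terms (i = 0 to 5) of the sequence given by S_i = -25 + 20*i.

This is an arithmetic sequence.
i=0: S_0 = -25 + 20*0 = -25
i=1: S_1 = -25 + 20*1 = -5
i=2: S_2 = -25 + 20*2 = 15
i=3: S_3 = -25 + 20*3 = 35
i=4: S_4 = -25 + 20*4 = 55
i=5: S_5 = -25 + 20*5 = 75
The first 6 terms are: [-25, -5, 15, 35, 55, 75]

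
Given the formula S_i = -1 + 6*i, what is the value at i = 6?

S_6 = -1 + 6*6 = -1 + 36 = 35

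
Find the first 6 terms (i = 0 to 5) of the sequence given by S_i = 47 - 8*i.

This is an arithmetic sequence.
i=0: S_0 = 47 + -8*0 = 47
i=1: S_1 = 47 + -8*1 = 39
i=2: S_2 = 47 + -8*2 = 31
i=3: S_3 = 47 + -8*3 = 23
i=4: S_4 = 47 + -8*4 = 15
i=5: S_5 = 47 + -8*5 = 7
The first 6 terms are: [47, 39, 31, 23, 15, 7]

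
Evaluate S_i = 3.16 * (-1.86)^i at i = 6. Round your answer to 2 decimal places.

S_6 = 3.16 * (-1.86)^6 ≈ 3.16 * 41.4074 ≈ 130.85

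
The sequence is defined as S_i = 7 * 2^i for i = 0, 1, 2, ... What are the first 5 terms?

This is a geometric sequence.
i=0: S_0 = 7 * 2^0 = 7
i=1: S_1 = 7 * 2^1 = 14
i=2: S_2 = 7 * 2^2 = 28
i=3: S_3 = 7 * 2^3 = 56
i=4: S_4 = 7 * 2^4 = 112
The first 5 terms are: [7, 14, 28, 56, 112]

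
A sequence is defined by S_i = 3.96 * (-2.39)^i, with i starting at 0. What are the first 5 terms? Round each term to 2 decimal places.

This is a geometric sequence.
i=0: S_0 = 3.96 * (-2.39)^0 = 3.96
i=1: S_1 = 3.96 * (-2.39)^1 ≈ -9.46
i=2: S_2 = 3.96 * (-2.39)^2 ≈ 22.62
i=3: S_3 = 3.96 * (-2.39)^3 ≈ -54.06
i=4: S_4 = 3.96 * (-2.39)^4 ≈ 129.21
The first 5 terms are: [3.96, -9.46, 22.62, -54.06, 129.21]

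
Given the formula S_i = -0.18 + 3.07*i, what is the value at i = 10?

S_10 = -0.18 + 3.07*10 = -0.18 + 30.7 = 30.52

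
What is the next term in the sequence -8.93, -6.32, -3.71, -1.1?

Differences: -6.32 - -8.93 = 2.61
This is an arithmetic sequence with common difference d = 2.61.
Next term = -1.1 + 2.61 = 1.51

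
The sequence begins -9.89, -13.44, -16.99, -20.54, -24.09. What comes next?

Differences: -13.44 - -9.89 = -3.55
This is an arithmetic sequence with common difference d = -3.55.
Next term = -24.09 + -3.55 = -27.64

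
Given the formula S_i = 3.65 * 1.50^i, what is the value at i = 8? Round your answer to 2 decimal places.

S_8 = 3.65 * 1.5^8 ≈ 3.65 * 25.6289 ≈ 93.55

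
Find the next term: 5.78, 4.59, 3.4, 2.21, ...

Differences: 4.59 - 5.78 = -1.19
This is an arithmetic sequence with common difference d = -1.19.
Next term = 2.21 + -1.19 = 1.02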